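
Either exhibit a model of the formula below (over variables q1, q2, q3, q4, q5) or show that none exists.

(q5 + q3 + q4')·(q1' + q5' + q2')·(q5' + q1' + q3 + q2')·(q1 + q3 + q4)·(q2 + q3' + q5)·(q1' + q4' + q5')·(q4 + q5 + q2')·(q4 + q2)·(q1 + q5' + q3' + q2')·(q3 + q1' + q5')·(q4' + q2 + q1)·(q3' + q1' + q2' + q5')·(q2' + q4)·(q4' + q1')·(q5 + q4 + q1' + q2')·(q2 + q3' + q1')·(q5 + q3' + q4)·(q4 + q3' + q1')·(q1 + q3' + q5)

q1=0, q2=1, q3=0, q4=1, q5=1

Try q4 = 1.
The clause (q1') is unit, so q1 = 0.
The clause (q2) is unit, so q2 = 1.
Try q5 = 1.
The clause (q3') is unit, so q3 = 0.
Every clause now holds.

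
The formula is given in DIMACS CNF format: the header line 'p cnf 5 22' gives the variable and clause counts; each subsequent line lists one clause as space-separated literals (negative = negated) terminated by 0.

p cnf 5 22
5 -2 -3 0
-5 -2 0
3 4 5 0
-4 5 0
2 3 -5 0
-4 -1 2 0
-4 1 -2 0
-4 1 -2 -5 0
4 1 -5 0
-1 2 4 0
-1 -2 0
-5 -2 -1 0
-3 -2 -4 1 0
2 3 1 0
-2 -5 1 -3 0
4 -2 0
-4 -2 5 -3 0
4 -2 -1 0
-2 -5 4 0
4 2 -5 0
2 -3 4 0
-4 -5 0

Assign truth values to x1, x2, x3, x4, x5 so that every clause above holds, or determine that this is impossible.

UNSATISFIABLE

Branch on x5: set x5 = False.
(¬x4) alone gives x4 = False.
(x3) alone gives x3 = True.
(¬x2) alone gives x2 = False.
But (x2) is also a unit clause — contradiction.
So x5 must be the other value — set x5 = True.
(¬x2) alone gives x2 = False.
(x3) alone gives x3 = True.
(x4) alone gives x4 = True.
But (¬x4) is also a unit clause — contradiction.
Either choice for x5 ends in contradiction.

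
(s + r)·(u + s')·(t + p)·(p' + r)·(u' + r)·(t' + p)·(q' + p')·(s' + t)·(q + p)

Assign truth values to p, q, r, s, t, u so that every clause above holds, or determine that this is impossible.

Suppose s = 0.
The clause (r) is unit, so r = 1.
Suppose t = 0.
The clause (p) is unit, so p = 1.
The clause (q') is unit, so q = 0.
No clause remains; u is free.

p=1, q=0, r=1, s=0, t=0, u=1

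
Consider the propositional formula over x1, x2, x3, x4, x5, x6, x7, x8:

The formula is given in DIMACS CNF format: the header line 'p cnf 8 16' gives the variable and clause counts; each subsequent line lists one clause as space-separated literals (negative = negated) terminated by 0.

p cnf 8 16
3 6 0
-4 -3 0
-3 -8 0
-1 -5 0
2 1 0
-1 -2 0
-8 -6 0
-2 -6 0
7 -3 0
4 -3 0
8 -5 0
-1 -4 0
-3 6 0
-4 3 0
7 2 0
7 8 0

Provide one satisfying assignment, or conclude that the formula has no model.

Suppose x3 = False.
Unit clause (x6) forces x6 = True.
Unit clause (¬x8) forces x8 = False.
Unit clause (¬x2) forces x2 = False.
Unit clause (x1) forces x1 = True.
Unit clause (¬x5) forces x5 = False.
Unit clause (¬x4) forces x4 = False.
Unit clause (x7) forces x7 = True.
This assignment satisfies each clause.

x1=True, x2=False, x3=False, x4=False, x5=False, x6=True, x7=True, x8=False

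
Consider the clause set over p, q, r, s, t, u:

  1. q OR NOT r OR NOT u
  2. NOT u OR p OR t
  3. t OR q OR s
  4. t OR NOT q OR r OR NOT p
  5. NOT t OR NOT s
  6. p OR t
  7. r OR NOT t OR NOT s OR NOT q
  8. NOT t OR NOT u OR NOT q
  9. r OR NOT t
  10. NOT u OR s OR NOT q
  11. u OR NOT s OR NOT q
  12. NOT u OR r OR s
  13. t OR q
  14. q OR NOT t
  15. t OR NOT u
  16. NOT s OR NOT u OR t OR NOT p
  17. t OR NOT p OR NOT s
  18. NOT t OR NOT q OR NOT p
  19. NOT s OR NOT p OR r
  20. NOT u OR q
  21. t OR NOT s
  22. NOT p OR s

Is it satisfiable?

Try t = true.
(NOT s) alone gives s = false.
(r) alone gives r = true.
(q) alone gives q = true.
(NOT u) alone gives u = false.
(NOT p) alone gives p = false.
All clauses are satisfied.
A satisfying assignment: p=false, q=true, r=true, s=false, t=true, u=false.

Yes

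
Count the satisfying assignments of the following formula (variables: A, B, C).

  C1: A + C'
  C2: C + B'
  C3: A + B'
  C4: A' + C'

There are 2^3 = 8 truth assignments over (A, B, C).
Split on B. With B = 1, the clauses containing B are satisfied and B' drops from the rest; 0 of the 2^2 = 4 assignments to the other variables satisfy what remains.
With B = 0, by the same count on the reduced clause set, 2 assignments work.
(One model: A=F, B=F, C=F.)
Total: 0 + 2 = 2.

2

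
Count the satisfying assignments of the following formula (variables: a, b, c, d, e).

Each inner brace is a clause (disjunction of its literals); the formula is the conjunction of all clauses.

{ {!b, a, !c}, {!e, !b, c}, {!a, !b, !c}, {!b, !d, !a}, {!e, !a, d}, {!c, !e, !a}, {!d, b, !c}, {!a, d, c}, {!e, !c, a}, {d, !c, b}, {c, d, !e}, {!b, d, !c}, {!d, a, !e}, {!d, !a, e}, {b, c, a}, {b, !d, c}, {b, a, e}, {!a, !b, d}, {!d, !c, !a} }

2

There are 2^5 = 32 truth assignments over (a, b, c, d, e).
Split on a. With a = true, the clauses containing a are satisfied and !a drops from the rest; 0 of the 2^4 = 16 assignments to the other variables satisfy what remains.
With a = false, by the same count on the reduced clause set, 2 assignments work.
(One model: a=F, b=T, c=F, d=F, e=F.)
Total: 0 + 2 = 2.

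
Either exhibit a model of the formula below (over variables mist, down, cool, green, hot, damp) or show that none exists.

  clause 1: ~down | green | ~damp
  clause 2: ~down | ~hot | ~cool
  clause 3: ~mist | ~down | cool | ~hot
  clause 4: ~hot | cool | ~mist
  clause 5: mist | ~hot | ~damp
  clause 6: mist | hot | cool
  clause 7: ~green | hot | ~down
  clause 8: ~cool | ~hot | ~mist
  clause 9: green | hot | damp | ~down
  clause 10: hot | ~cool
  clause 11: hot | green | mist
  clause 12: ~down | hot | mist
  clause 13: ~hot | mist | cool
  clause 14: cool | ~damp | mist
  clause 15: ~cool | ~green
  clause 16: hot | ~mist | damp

Case hot = 0:
From the singleton clause (~cool), cool = 0.
From the singleton clause (mist), mist = 1.
From the singleton clause (damp), damp = 1.
Case down = 0:
Every clause is now satisfied; green is unconstrained.

mist=1; down=0; cool=0; green=0; hot=0; damp=1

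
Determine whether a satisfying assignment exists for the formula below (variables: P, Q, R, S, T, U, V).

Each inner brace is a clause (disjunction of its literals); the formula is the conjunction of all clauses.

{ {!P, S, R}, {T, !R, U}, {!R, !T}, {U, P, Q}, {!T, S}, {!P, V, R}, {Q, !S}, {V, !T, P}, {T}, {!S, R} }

No

Unit clause (T) forces T = true.
Unit clause (!R) forces R = false.
Unit clause (S) forces S = true.
Now (!S) is unsatisfied and unit — conflict.
No assignment satisfies every clause.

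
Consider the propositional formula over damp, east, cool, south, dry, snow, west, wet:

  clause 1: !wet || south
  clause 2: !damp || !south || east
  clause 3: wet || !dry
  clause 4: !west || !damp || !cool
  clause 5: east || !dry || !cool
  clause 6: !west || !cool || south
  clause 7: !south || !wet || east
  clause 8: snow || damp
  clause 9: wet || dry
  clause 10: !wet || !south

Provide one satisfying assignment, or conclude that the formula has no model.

UNSATISFIABLE

Try wet = false.
The clause (!dry) is unit, so dry = false.
Now (dry) is unsatisfied and unit — conflict.
Undo wet and try wet = true.
The clause (south) is unit, so south = true.
Now (!south) is unsatisfied and unit — conflict.
Both values of wet lead to a conflict.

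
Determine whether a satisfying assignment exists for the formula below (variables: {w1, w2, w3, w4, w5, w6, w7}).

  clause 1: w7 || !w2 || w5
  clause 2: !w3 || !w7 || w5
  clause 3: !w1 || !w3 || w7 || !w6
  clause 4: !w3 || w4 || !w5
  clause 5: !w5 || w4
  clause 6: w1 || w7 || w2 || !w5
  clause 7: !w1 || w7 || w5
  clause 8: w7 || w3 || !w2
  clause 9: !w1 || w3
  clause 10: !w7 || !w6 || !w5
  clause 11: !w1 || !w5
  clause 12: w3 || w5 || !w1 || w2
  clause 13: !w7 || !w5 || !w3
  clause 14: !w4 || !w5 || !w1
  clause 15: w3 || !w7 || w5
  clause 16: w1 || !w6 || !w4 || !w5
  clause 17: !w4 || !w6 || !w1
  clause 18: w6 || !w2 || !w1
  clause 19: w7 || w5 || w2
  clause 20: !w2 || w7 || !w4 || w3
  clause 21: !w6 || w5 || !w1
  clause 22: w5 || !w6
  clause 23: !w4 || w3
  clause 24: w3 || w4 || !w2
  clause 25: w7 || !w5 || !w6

Suppose w5 = true.
(w4) alone gives w4 = true.
(!w1) alone gives w1 = false.
(!w6) alone gives w6 = false.
(w3) alone gives w3 = true.
(!w7) alone gives w7 = false.
(w2) alone gives w2 = true.
This assignment satisfies each clause.
A satisfying assignment: w1 ↦ false, w2 ↦ true, w3 ↦ true, w4 ↦ true, w5 ↦ true, w6 ↦ false, w7 ↦ false.

Yes, satisfiable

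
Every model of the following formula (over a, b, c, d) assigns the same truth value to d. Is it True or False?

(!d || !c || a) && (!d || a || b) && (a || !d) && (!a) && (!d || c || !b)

False

Suppose d = true.
Unit clause (a) forces a = true.
Now (!a) is unsatisfied and unit — conflict.
So every satisfying assignment has d = False.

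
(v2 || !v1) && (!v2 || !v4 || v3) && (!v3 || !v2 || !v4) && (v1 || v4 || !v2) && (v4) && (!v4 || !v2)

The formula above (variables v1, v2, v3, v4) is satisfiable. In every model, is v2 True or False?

False

Suppose v2 = true.
Unit clause (v4) forces v4 = true.
But (!v4) is also a unit clause — contradiction.
So every satisfying assignment has v2 = False.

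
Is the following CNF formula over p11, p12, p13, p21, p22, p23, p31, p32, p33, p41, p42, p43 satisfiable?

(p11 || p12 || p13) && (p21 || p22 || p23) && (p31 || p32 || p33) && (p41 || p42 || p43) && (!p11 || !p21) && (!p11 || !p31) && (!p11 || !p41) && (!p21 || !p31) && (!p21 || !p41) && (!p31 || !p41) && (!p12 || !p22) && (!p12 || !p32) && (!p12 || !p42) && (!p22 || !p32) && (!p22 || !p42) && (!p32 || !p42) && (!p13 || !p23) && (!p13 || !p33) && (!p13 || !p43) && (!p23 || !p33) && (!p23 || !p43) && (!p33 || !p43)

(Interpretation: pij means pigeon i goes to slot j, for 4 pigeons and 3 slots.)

Branch on p11: set p11 = false.
Branch on p12: set p12 = true.
The clause (!p22) is unit, so p22 = false.
The clause (!p32) is unit, so p32 = false.
The clause (!p42) is unit, so p42 = false.
Branch on p21: set p21 = true.
The clause (!p31) is unit, so p31 = false.
The clause (p33) is unit, so p33 = true.
The clause (!p41) is unit, so p41 = false.
The clause (p43) is unit, so p43 = true.
That conflicts with the unit clause (!p43).
Undo p21 and try p21 = false.
The clause (p23) is unit, so p23 = true.
The clause (!p13) is unit, so p13 = false.
The clause (!p33) is unit, so p33 = false.
The clause (p31) is unit, so p31 = true.
The clause (!p41) is unit, so p41 = false.
The clause (p43) is unit, so p43 = true.
That conflicts with the unit clause (!p43).
Both values of p21 lead to a conflict.
Undo p12 and try p12 = false.
The clause (p13) is unit, so p13 = true.
The clause (!p23) is unit, so p23 = false.
The clause (!p33) is unit, so p33 = false.
The clause (!p43) is unit, so p43 = false.
Branch on p21: set p21 = true.
The clause (!p31) is unit, so p31 = false.
The clause (p32) is unit, so p32 = true.
The clause (!p41) is unit, so p41 = false.
The clause (p42) is unit, so p42 = true.
That conflicts with the unit clause (!p42).
Undo p21 and try p21 = false.
The clause (p22) is unit, so p22 = true.
The clause (!p32) is unit, so p32 = false.
The clause (p31) is unit, so p31 = true.
The clause (!p41) is unit, so p41 = false.
The clause (p42) is unit, so p42 = true.
That conflicts with the unit clause (!p42).
Both values of p21 lead to a conflict.
Both values of p12 lead to a conflict.
Undo p11 and try p11 = true.
The clause (!p21) is unit, so p21 = false.
The clause (!p31) is unit, so p31 = false.
The clause (!p41) is unit, so p41 = false.
Branch on p22: set p22 = true.
The clause (!p12) is unit, so p12 = false.
The clause (!p32) is unit, so p32 = false.
The clause (p33) is unit, so p33 = true.
The clause (!p42) is unit, so p42 = false.
The clause (p43) is unit, so p43 = true.
That conflicts with the unit clause (!p43).
Undo p22 and try p22 = false.
The clause (p23) is unit, so p23 = true.
The clause (!p13) is unit, so p13 = false.
The clause (!p33) is unit, so p33 = false.
The clause (p32) is unit, so p32 = true.
The clause (!p12) is unit, so p12 = false.
The clause (!p42) is unit, so p42 = false.
The clause (p43) is unit, so p43 = true.
That conflicts with the unit clause (!p43).
Both values of p22 lead to a conflict.
Both values of p11 lead to a conflict.
No assignment satisfies every clause.

No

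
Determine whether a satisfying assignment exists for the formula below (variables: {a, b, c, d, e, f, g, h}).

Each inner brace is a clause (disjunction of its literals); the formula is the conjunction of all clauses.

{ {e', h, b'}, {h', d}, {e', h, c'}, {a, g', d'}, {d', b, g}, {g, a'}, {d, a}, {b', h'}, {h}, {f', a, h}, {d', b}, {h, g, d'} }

No, unsatisfiable

(h) alone gives h = 1.
(d) alone gives d = 1.
(b') alone gives b = 0.
Now (b) is unsatisfied and unit — conflict.
No assignment satisfies every clause.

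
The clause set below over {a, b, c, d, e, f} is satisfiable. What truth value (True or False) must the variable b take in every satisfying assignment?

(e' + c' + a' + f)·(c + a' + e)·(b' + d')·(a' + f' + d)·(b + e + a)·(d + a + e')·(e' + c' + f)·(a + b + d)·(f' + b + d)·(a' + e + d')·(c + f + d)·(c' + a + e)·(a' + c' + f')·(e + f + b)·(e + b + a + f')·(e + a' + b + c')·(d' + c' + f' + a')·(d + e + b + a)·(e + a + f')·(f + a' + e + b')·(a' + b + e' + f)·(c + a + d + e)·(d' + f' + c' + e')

Suppose b = 1.
The clause (d') is unit, so d = 0.
Suppose a = 0.
The clause (e') is unit, so e = 0.
The clause (c') is unit, so c = 0.
Now (c) is unsatisfied and unit — conflict.
So a must be the other value — set a = 1.
The clause (f') is unit, so f = 0.
The clause (c) is unit, so c = 1.
The clause (e') is unit, so e = 0.
Now (e) is unsatisfied and unit — conflict.
Either choice for a ends in contradiction.
So every satisfying assignment has b = False.

False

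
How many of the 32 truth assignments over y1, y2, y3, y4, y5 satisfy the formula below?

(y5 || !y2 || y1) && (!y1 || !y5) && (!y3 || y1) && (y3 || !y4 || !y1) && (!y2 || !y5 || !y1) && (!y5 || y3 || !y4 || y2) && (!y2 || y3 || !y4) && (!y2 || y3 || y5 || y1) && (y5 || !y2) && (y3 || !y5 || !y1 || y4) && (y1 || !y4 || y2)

6

There are 2^5 = 32 truth assignments over (y1, y2, y3, y4, y5).
Split on y4. With y4 = true, the clauses containing y4 are satisfied and !y4 drops from the rest; 1 of the 2^4 = 16 assignments to the other variables satisfy what remains.
With y4 = false, by the same count on the reduced clause set, 5 assignments work.
Total: 1 + 5 = 6.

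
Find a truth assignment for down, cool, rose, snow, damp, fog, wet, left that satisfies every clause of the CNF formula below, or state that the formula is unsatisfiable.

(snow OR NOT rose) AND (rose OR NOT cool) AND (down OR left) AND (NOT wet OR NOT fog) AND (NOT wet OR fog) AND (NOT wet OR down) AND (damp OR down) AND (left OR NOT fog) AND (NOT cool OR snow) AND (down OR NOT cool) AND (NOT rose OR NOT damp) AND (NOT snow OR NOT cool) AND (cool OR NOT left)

Case snow = false:
From the singleton clause (NOT rose), rose = false.
From the singleton clause (NOT cool), cool = false.
From the singleton clause (NOT left), left = false.
From the singleton clause (down), down = true.
From the singleton clause (NOT fog), fog = false.
From the singleton clause (NOT wet), wet = false.
All clauses hold; damp can take either value.

down: true, cool: false, rose: false, snow: false, damp: true, fog: false, wet: false, left: false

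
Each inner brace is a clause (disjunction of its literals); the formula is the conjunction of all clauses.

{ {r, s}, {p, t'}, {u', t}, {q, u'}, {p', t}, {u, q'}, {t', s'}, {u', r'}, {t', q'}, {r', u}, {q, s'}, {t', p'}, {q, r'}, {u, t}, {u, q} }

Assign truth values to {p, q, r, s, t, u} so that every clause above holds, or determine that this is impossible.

UNSATISFIABLE

Suppose r = 1.
Unit clause (u') forces u = 0.
But (u) is also a unit clause — contradiction.
Backtrack on r: now try r = 0.
Unit clause (s) forces s = 1.
Unit clause (t') forces t = 0.
Unit clause (u') forces u = 0.
But (u) is also a unit clause — contradiction.
Both values of r lead to a conflict.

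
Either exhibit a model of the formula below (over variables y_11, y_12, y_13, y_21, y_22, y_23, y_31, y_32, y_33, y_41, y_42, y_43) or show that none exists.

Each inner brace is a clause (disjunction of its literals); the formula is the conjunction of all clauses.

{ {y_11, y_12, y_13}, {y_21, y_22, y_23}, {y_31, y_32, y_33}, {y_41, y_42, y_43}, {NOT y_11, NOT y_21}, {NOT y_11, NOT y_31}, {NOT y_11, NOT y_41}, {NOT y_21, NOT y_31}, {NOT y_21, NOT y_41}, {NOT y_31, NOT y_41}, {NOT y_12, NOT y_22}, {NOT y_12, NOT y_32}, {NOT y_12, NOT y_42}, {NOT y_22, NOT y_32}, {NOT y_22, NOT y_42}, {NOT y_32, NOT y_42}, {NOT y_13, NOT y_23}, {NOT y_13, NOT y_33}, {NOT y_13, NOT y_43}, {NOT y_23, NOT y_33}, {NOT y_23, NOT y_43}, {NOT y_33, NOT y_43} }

Try y_11 = false.
Try y_12 = true.
The clause (NOT y_22) is unit, so y_22 = false.
The clause (NOT y_32) is unit, so y_32 = false.
The clause (NOT y_42) is unit, so y_42 = false.
Try y_21 = true.
The clause (NOT y_31) is unit, so y_31 = false.
The clause (y_33) is unit, so y_33 = true.
The clause (NOT y_41) is unit, so y_41 = false.
The clause (y_43) is unit, so y_43 = true.
But (NOT y_43) is also a unit clause — contradiction.
Undo y_21 and try y_21 = false.
The clause (y_23) is unit, so y_23 = true.
The clause (NOT y_13) is unit, so y_13 = false.
The clause (NOT y_33) is unit, so y_33 = false.
The clause (y_31) is unit, so y_31 = true.
The clause (NOT y_41) is unit, so y_41 = false.
The clause (y_43) is unit, so y_43 = true.
But (NOT y_43) is also a unit clause — contradiction.
Either choice for y_21 ends in contradiction.
Undo y_12 and try y_12 = false.
The clause (y_13) is unit, so y_13 = true.
The clause (NOT y_23) is unit, so y_23 = false.
The clause (NOT y_33) is unit, so y_33 = false.
The clause (NOT y_43) is unit, so y_43 = false.
Try y_21 = true.
The clause (NOT y_31) is unit, so y_31 = false.
The clause (y_32) is unit, so y_32 = true.
The clause (NOT y_41) is unit, so y_41 = false.
The clause (y_42) is unit, so y_42 = true.
But (NOT y_42) is also a unit clause — contradiction.
Undo y_21 and try y_21 = false.
The clause (y_22) is unit, so y_22 = true.
The clause (NOT y_32) is unit, so y_32 = false.
The clause (y_31) is unit, so y_31 = true.
The clause (NOT y_41) is unit, so y_41 = false.
The clause (y_42) is unit, so y_42 = true.
But (NOT y_42) is also a unit clause — contradiction.
Either choice for y_21 ends in contradiction.
Either choice for y_12 ends in contradiction.
Undo y_11 and try y_11 = true.
The clause (NOT y_21) is unit, so y_21 = false.
The clause (NOT y_31) is unit, so y_31 = false.
The clause (NOT y_41) is unit, so y_41 = false.
Try y_22 = true.
The clause (NOT y_12) is unit, so y_12 = false.
The clause (NOT y_32) is unit, so y_32 = false.
The clause (y_33) is unit, so y_33 = true.
The clause (NOT y_42) is unit, so y_42 = false.
The clause (y_43) is unit, so y_43 = true.
But (NOT y_43) is also a unit clause — contradiction.
Undo y_22 and try y_22 = false.
The clause (y_23) is unit, so y_23 = true.
The clause (NOT y_13) is unit, so y_13 = false.
The clause (NOT y_33) is unit, so y_33 = false.
The clause (y_32) is unit, so y_32 = true.
The clause (NOT y_12) is unit, so y_12 = false.
The clause (NOT y_42) is unit, so y_42 = false.
The clause (y_43) is unit, so y_43 = true.
But (NOT y_43) is also a unit clause — contradiction.
Either choice for y_22 ends in contradiction.
Either choice for y_11 ends in contradiction.

UNSATISFIABLE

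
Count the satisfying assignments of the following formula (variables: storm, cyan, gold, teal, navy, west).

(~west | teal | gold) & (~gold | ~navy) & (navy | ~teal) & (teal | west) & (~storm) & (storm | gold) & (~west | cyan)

There are 2^6 = 64 truth assignments over (storm, cyan, gold, teal, navy, west).
Split on cyan. With cyan = 1, the clauses containing cyan are satisfied and ~cyan drops from the rest; 1 of the 2^5 = 32 assignments to the other variables satisfy what remains.
With cyan = 0, by the same count on the reduced clause set, 0 assignments work.
Total: 1 + 0 = 1.

1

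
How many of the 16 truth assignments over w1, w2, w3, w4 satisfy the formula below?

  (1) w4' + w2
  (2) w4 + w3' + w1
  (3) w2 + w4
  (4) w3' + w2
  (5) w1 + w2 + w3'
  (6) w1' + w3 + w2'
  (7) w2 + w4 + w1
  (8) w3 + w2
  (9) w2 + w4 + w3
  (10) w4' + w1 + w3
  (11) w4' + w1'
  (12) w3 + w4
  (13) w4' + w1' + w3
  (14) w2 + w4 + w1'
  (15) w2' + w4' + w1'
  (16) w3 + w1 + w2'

There are 2^4 = 16 truth assignments over (w1, w2, w3, w4).
Check each against the 16 clauses (columns in the order w1, w2, w3, w4):
  F F F F  ✗ fails (w2 + w4)
  F F F T  ✗ fails (w4' + w2)
  F F T F  ✗ fails (w4 + w3' + w1)
  F F T T  ✗ fails (w4' + w2)
  F T F F  ✗ fails (w3 + w4)
  F T F T  ✗ fails (w4' + w1 + w3)
  F T T F  ✗ fails (w4 + w3' + w1)
  F T T T  ✓ satisfies all
  T F F F  ✗ fails (w2 + w4)
  T F F T  ✗ fails (w4' + w2)
  T F T F  ✗ fails (w2 + w4)
  T F T T  ✗ fails (w4' + w2)
  T T F F  ✗ fails (w1' + w3 + w2')
  T T F T  ✗ fails (w1' + w3 + w2')
  T T T F  ✓ satisfies all
  T T T T  ✗ fails (w4' + w1')
2 of the 16 rows are models.

2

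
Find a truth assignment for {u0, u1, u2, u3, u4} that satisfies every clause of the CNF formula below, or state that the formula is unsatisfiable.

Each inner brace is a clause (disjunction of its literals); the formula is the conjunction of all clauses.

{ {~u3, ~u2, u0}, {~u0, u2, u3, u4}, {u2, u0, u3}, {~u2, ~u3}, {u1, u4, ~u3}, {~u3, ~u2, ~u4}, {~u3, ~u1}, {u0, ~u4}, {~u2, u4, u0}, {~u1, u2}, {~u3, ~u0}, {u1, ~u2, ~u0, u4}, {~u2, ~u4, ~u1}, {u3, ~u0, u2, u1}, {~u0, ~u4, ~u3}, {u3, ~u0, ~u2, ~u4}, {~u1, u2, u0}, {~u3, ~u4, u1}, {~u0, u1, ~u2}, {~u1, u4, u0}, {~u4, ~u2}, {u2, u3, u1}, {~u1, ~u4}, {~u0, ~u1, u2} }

u0 ↦ 1, u1 ↦ 1, u2 ↦ 1, u3 ↦ 0, u4 ↦ 0

Case u2 = 1:
The clause (~u3) is unit, so u3 = 0.
The clause (~u4) is unit, so u4 = 0.
The clause (u0) is unit, so u0 = 1.
The clause (u1) is unit, so u1 = 1.
All clauses are satisfied.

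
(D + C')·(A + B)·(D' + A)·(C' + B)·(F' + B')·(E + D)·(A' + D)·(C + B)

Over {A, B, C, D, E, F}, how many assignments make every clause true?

There are 2^6 = 64 truth assignments over (A, B, C, D, E, F).
Split on A. With A = 1, the clauses containing A are satisfied and A' drops from the rest; 4 of the 2^5 = 32 assignments to the other variables satisfy what remains.
With A = 0, by the same count on the reduced clause set, 1 assignment works.
Total: 4 + 1 = 5.

5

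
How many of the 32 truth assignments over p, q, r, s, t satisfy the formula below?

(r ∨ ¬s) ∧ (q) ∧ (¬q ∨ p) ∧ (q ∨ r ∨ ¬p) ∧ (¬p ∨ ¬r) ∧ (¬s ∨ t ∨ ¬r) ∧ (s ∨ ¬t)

There are 2^5 = 32 truth assignments over (p, q, r, s, t).
Split on p. With p = True, the clauses containing p are satisfied and ¬p drops from the rest; 1 of the 2^4 = 16 assignments to the other variables satisfy what remains.
With p = False, by the same count on the reduced clause set, 0 assignments work.
Total: 1 + 0 = 1.

1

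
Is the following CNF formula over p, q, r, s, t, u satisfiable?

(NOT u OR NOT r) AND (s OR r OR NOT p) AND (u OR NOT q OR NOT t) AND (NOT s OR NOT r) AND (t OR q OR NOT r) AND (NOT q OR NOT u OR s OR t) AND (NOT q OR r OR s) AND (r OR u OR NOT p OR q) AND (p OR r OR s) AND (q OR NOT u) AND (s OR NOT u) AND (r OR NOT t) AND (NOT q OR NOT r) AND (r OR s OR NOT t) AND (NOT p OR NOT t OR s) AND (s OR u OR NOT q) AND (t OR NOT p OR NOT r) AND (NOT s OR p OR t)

Suppose u = false.
Suppose q = true.
Unit clause (NOT t) forces t = false.
Unit clause (NOT r) forces r = false.
Unit clause (s) forces s = true.
Unit clause (p) forces p = true.
This assignment satisfies each clause.
A satisfying assignment: p: true, q: true, r: false, s: true, t: false, u: false.

Yes, satisfiable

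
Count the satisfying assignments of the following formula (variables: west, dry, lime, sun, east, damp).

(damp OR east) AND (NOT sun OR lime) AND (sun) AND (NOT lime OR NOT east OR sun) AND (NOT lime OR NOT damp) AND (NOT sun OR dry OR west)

There are 2^6 = 64 truth assignments over (west, dry, lime, sun, east, damp).
Split on damp. With damp = true, the clauses containing damp are satisfied and NOT damp drops from the rest; 0 of the 2^5 = 32 assignments to the other variables satisfy what remains.
With damp = false, by the same count on the reduced clause set, 3 assignments work.
(One model: west=F, dry=T, lime=T, sun=T, east=T, damp=F.)
Total: 0 + 3 = 3.

3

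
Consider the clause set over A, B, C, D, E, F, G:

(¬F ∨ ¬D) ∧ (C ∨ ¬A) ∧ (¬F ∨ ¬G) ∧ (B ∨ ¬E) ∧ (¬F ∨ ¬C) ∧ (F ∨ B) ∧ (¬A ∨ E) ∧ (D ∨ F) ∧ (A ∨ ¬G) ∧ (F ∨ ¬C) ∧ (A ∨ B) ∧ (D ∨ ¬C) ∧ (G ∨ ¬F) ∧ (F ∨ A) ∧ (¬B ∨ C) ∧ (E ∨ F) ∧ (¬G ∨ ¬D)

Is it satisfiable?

Try F = False.
Unit clause (B) forces B = True.
Unit clause (D) forces D = True.
Unit clause (¬C) forces C = False.
That conflicts with the unit clause (C).
Undo F and try F = True.
Unit clause (¬D) forces D = False.
Unit clause (¬G) forces G = False.
That conflicts with the unit clause (G).
Neither F = True nor F = False works.
No assignment satisfies every clause.

Unsatisfiable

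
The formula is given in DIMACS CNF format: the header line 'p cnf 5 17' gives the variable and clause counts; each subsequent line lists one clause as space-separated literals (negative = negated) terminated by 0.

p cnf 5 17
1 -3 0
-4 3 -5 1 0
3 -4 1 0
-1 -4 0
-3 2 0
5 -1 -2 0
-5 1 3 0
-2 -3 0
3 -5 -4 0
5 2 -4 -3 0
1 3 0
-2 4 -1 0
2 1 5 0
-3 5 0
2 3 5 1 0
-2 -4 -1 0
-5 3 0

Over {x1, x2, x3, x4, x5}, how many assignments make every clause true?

There are 2^5 = 32 truth assignments over (x1, x2, x3, x4, x5).
Split on x3. With x3 = True, the clauses containing x3 are satisfied and ¬x3 drops from the rest; 0 of the 2^4 = 16 assignments to the other variables satisfy what remains.
With x3 = False, by the same count on the reduced clause set, 1 assignment works.
Total: 0 + 1 = 1.

1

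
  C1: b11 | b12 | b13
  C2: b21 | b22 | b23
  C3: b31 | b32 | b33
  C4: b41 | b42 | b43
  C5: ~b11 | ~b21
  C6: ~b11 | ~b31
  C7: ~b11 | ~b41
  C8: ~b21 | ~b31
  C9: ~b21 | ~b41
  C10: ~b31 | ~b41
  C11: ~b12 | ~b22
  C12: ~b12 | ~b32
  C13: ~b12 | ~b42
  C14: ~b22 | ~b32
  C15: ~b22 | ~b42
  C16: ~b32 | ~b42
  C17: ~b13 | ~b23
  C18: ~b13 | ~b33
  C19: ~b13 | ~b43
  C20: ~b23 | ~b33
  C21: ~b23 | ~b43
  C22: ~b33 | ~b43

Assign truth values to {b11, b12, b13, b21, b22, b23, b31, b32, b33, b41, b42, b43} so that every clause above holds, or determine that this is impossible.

UNSATISFIABLE

Suppose b11 = 0.
Suppose b12 = 1.
The clause (~b22) is unit, so b22 = 0.
The clause (~b32) is unit, so b32 = 0.
The clause (~b42) is unit, so b42 = 0.
Suppose b21 = 1.
The clause (~b31) is unit, so b31 = 0.
The clause (b33) is unit, so b33 = 1.
The clause (~b41) is unit, so b41 = 0.
The clause (b43) is unit, so b43 = 1.
But (~b43) is also a unit clause — contradiction.
Backtrack on b21: now try b21 = 0.
The clause (b23) is unit, so b23 = 1.
The clause (~b13) is unit, so b13 = 0.
The clause (~b33) is unit, so b33 = 0.
The clause (b31) is unit, so b31 = 1.
The clause (~b41) is unit, so b41 = 0.
The clause (b43) is unit, so b43 = 1.
But (~b43) is also a unit clause — contradiction.
Neither b21 = 1 nor b21 = 0 works.
Backtrack on b12: now try b12 = 0.
The clause (b13) is unit, so b13 = 1.
The clause (~b23) is unit, so b23 = 0.
The clause (~b33) is unit, so b33 = 0.
The clause (~b43) is unit, so b43 = 0.
Suppose b21 = 1.
The clause (~b31) is unit, so b31 = 0.
The clause (b32) is unit, so b32 = 1.
The clause (~b41) is unit, so b41 = 0.
The clause (b42) is unit, so b42 = 1.
But (~b42) is also a unit clause — contradiction.
Backtrack on b21: now try b21 = 0.
The clause (b22) is unit, so b22 = 1.
The clause (~b32) is unit, so b32 = 0.
The clause (b31) is unit, so b31 = 1.
The clause (~b41) is unit, so b41 = 0.
The clause (b42) is unit, so b42 = 1.
But (~b42) is also a unit clause — contradiction.
Neither b21 = 1 nor b21 = 0 works.
Neither b12 = 1 nor b12 = 0 works.
Backtrack on b11: now try b11 = 1.
The clause (~b21) is unit, so b21 = 0.
The clause (~b31) is unit, so b31 = 0.
The clause (~b41) is unit, so b41 = 0.
Suppose b22 = 1.
The clause (~b12) is unit, so b12 = 0.
The clause (~b32) is unit, so b32 = 0.
The clause (b33) is unit, so b33 = 1.
The clause (~b42) is unit, so b42 = 0.
The clause (b43) is unit, so b43 = 1.
But (~b43) is also a unit clause — contradiction.
Backtrack on b22: now try b22 = 0.
The clause (b23) is unit, so b23 = 1.
The clause (~b13) is unit, so b13 = 0.
The clause (~b33) is unit, so b33 = 0.
The clause (b32) is unit, so b32 = 1.
The clause (~b12) is unit, so b12 = 0.
The clause (~b42) is unit, so b42 = 0.
The clause (b43) is unit, so b43 = 1.
But (~b43) is also a unit clause — contradiction.
Neither b22 = 1 nor b22 = 0 works.
Neither b11 = 1 nor b11 = 0 works.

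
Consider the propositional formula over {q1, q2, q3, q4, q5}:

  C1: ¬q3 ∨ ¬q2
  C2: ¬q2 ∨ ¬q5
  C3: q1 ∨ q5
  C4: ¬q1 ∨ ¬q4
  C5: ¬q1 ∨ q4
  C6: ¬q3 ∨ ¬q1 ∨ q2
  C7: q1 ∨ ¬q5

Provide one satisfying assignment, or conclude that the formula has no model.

Try q3 = False.
Try q2 = False.
Try q1 = True.
(¬q4) alone gives q4 = False.
Now (q4) is unsatisfied and unit — conflict.
Backtrack on q1: now try q1 = False.
(q5) alone gives q5 = True.
Now (¬q5) is unsatisfied and unit — conflict.
Both values of q1 lead to a conflict.
Backtrack on q2: now try q2 = True.
(¬q5) alone gives q5 = False.
(q1) alone gives q1 = True.
(¬q4) alone gives q4 = False.
Now (q4) is unsatisfied and unit — conflict.
Both values of q2 lead to a conflict.
Backtrack on q3: now try q3 = True.
(¬q2) alone gives q2 = False.
(¬q1) alone gives q1 = False.
(q5) alone gives q5 = True.
Now (¬q5) is unsatisfied and unit — conflict.
Both values of q3 lead to a conflict.

UNSATISFIABLE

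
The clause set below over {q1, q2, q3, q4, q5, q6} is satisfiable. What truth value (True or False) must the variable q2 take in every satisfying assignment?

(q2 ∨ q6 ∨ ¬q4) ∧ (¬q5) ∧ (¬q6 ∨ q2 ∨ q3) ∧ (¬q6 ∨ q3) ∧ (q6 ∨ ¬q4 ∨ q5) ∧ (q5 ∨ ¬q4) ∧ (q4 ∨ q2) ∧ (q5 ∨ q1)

True

Suppose q2 = False.
Unit clause (¬q5) forces q5 = False.
Unit clause (¬q4) forces q4 = False.
That conflicts with the unit clause (q4).
So every satisfying assignment has q2 = True.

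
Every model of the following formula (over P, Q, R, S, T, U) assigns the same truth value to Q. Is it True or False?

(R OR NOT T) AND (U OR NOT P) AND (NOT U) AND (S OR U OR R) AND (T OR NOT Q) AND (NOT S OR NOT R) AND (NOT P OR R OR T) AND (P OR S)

Suppose Q = true.
The clause (NOT U) is unit, so U = false.
The clause (NOT P) is unit, so P = false.
The clause (T) is unit, so T = true.
The clause (R) is unit, so R = true.
The clause (NOT S) is unit, so S = false.
But (S) is also a unit clause — contradiction.
So every satisfying assignment has Q = False.

False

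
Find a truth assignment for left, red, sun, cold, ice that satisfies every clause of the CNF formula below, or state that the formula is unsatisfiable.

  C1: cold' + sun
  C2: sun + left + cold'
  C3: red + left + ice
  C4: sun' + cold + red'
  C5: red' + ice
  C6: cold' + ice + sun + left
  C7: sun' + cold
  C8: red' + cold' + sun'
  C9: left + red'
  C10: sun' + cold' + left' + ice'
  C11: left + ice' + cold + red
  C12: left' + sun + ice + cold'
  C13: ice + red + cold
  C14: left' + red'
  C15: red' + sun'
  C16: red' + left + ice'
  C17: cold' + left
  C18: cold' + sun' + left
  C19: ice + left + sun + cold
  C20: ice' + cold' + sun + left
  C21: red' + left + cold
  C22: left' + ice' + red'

Case cold = 1:
Unit clause (sun) forces sun = 1.
Unit clause (red') forces red = 0.
Unit clause (left) forces left = 1.
Unit clause (ice') forces ice = 0.
Every clause now holds.

left ↦ 1; red ↦ 0; sun ↦ 1; cold ↦ 1; ice ↦ 0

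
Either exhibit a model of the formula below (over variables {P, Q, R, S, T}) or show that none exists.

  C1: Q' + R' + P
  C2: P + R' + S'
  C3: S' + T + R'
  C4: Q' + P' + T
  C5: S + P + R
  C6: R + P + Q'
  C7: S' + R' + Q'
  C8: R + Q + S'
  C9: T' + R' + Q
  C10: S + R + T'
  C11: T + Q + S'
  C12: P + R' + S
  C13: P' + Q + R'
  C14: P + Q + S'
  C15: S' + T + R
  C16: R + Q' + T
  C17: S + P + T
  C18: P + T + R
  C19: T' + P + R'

P: 1,  Q: 1,  R: 0,  S: 1,  T: 1

Suppose Q = 1.
Suppose R = 0.
(P) alone gives P = 1.
(T) alone gives T = 1.
(S) alone gives S = 1.
All clauses are satisfied.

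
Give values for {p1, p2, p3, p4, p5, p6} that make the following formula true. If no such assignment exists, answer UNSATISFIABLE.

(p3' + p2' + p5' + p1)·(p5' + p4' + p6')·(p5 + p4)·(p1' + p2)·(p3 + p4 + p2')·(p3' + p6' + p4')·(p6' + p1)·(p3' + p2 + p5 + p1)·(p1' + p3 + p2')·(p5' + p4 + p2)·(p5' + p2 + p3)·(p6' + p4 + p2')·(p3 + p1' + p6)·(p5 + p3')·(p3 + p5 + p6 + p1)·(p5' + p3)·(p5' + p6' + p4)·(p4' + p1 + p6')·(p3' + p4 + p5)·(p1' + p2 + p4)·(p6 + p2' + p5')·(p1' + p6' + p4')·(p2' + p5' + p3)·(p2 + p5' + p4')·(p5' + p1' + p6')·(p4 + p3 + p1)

UNSATISFIABLE

Case p5 = 1:
The clause (p3) is unit, so p3 = 1.
Case p2 = 0:
The clause (p1') is unit, so p1 = 0.
The clause (p6') is unit, so p6 = 0.
The clause (p4) is unit, so p4 = 1.
Now (p4') is unsatisfied and unit — conflict.
That branch fails; take p2 = 1 instead.
The clause (p1) is unit, so p1 = 1.
The clause (p6) is unit, so p6 = 1.
Now (p6') is unsatisfied and unit — conflict.
Either choice for p2 ends in contradiction.
That branch fails; take p5 = 0 instead.
The clause (p4) is unit, so p4 = 1.
The clause (p3') is unit, so p3 = 0.
Case p1 = 0:
The clause (p6') is unit, so p6 = 0.
Now (p6) is unsatisfied and unit — conflict.
That branch fails; take p1 = 1 instead.
The clause (p2) is unit, so p2 = 1.
Now (p2') is unsatisfied and unit — conflict.
Either choice for p1 ends in contradiction.
Either choice for p5 ends in contradiction.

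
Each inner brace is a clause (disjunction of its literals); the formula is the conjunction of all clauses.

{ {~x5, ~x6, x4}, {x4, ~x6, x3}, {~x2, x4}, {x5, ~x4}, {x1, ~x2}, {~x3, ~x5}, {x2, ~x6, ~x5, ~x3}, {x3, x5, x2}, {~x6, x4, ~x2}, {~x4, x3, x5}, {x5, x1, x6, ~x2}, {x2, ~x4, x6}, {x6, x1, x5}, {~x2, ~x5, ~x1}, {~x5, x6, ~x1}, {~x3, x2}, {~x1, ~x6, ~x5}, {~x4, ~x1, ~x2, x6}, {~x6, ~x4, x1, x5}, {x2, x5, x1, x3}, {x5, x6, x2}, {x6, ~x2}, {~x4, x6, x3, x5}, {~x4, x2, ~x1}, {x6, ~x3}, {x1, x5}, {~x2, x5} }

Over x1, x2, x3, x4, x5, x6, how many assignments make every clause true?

There are 2^6 = 64 truth assignments over (x1, x2, x3, x4, x5, x6).
Split on x5. With x5 = 1, the clauses containing x5 are satisfied and ~x5 drops from the rest; 2 of the 2^5 = 32 assignments to the other variables satisfy what remains.
With x5 = 0, by the same count on the reduced clause set, 0 assignments work.
Total: 2 + 0 = 2.

2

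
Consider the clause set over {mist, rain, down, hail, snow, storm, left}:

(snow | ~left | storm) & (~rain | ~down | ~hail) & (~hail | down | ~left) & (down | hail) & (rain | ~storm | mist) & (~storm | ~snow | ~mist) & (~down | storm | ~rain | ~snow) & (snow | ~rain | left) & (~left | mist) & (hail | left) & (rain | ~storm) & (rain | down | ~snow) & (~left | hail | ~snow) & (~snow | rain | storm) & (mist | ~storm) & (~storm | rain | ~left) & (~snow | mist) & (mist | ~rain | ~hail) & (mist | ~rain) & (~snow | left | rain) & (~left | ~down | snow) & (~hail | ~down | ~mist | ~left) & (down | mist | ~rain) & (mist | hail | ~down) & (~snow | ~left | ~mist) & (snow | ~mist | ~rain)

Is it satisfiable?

Case down = 0:
The clause (hail) is unit, so hail = 1.
The clause (~left) is unit, so left = 0.
Case snow = 0:
The clause (~rain) is unit, so rain = 0.
The clause (~storm) is unit, so storm = 0.
Every clause is now satisfied; mist is unconstrained.
A satisfying assignment: mist: 0; rain: 0; down: 0; hail: 1; snow: 0; storm: 0; left: 0.

Yes, satisfiable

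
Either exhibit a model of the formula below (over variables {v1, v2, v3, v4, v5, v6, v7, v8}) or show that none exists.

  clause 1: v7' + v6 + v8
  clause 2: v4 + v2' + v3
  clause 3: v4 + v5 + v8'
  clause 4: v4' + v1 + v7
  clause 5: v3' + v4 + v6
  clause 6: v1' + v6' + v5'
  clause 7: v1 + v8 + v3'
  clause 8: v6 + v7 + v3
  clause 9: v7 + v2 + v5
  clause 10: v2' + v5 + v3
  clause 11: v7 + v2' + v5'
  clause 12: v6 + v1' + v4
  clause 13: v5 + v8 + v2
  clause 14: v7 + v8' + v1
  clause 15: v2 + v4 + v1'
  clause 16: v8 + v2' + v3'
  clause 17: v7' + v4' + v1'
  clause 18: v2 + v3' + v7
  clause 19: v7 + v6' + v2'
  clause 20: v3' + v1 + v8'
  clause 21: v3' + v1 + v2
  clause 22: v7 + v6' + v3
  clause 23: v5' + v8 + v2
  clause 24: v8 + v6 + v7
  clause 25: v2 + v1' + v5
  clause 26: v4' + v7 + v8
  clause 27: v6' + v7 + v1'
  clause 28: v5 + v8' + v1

v1=0,  v2=1,  v3=0,  v4=1,  v5=1,  v6=0,  v7=1,  v8=1

Suppose v7 = 1.
Suppose v6 = 0.
The clause (v8) is unit, so v8 = 1.
Suppose v4 = 1.
The clause (v1') is unit, so v1 = 0.
The clause (v3') is unit, so v3 = 0.
The clause (v5) is unit, so v5 = 1.
All clauses hold; v2 can take either value.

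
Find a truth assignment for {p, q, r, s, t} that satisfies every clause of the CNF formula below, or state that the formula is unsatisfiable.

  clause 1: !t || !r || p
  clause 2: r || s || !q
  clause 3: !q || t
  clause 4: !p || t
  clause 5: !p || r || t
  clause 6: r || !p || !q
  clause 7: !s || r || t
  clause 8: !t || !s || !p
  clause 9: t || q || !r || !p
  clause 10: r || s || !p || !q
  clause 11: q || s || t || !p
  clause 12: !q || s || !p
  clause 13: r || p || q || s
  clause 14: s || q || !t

p: false,  q: true,  r: false,  s: true,  t: true

Case q = true:
The clause (t) is unit, so t = true.
Case r = false:
The clause (s) is unit, so s = true.
The clause (!p) is unit, so p = false.
Every clause now holds.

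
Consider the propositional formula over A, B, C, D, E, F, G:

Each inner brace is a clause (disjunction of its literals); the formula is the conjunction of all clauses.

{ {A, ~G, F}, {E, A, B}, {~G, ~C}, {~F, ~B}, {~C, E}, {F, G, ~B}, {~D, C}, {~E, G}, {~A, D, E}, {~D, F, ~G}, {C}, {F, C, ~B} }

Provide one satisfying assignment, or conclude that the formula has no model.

Unit clause (C) forces C = 1.
Unit clause (~G) forces G = 0.
Unit clause (E) forces E = 1.
That conflicts with the unit clause (~E).

UNSATISFIABLE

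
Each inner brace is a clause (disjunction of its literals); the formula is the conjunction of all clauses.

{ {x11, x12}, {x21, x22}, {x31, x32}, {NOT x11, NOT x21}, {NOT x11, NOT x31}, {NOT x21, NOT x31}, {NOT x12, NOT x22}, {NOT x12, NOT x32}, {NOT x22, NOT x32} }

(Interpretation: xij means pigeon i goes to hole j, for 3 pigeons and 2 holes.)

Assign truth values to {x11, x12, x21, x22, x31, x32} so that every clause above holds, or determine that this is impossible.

Branch on x11: set x11 = true.
The clause (NOT x21) is unit, so x21 = false.
The clause (x22) is unit, so x22 = true.
The clause (NOT x31) is unit, so x31 = false.
The clause (x32) is unit, so x32 = true.
That conflicts with the unit clause (NOT x32).
Undo x11 and try x11 = false.
The clause (x12) is unit, so x12 = true.
The clause (NOT x22) is unit, so x22 = false.
The clause (x21) is unit, so x21 = true.
The clause (NOT x31) is unit, so x31 = false.
The clause (x32) is unit, so x32 = true.
That conflicts with the unit clause (NOT x32).
Both values of x11 lead to a conflict.

UNSATISFIABLE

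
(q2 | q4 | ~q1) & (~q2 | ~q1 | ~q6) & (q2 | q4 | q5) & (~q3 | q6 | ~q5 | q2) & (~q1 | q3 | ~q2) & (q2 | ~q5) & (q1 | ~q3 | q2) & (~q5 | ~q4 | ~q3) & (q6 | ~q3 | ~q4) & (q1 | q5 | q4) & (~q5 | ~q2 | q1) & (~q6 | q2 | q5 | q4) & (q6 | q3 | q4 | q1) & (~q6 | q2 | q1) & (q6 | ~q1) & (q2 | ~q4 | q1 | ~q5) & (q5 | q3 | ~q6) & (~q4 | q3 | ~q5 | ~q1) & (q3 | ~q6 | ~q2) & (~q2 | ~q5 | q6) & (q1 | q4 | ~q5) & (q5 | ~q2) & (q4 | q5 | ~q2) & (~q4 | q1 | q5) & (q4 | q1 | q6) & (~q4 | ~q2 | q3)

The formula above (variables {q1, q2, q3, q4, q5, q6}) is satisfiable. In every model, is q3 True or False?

True

Suppose q3 = 0.
Branch on q1: set q1 = 0.
Branch on q2: set q2 = 1.
Unit clause (~q5) forces q5 = 0.
That conflicts with the unit clause (q5).
So q2 must be the other value — set q2 = 0.
Unit clause (~q5) forces q5 = 0.
Unit clause (q4) forces q4 = 1.
That conflicts with the unit clause (~q4).
Either choice for q2 ends in contradiction.
So q1 must be the other value — set q1 = 1.
Unit clause (~q2) forces q2 = 0.
Unit clause (q4) forces q4 = 1.
Unit clause (~q5) forces q5 = 0.
Unit clause (q6) forces q6 = 1.
That conflicts with the unit clause (~q6).
Either choice for q1 ends in contradiction.
So every satisfying assignment has q3 = True.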